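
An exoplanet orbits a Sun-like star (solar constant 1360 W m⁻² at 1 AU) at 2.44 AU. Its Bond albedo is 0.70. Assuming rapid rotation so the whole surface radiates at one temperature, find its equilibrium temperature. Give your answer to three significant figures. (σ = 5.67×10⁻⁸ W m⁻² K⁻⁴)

T_eq ≈ 132 K

Flux at 2.44 AU: S = 1360/2.44² = 228 W m⁻².
Energy balance: absorbed = emitted ⇒ πR²·S(1−A) = 4πR²·σT_eq⁴, so T_eq⁴ = S(1−A)/(4σ).
T_eq = [228 × 0.30 / (4 × 5.67×10⁻⁸)]^(1/4) = (3.02×10⁸)^(1/4) = 132 K.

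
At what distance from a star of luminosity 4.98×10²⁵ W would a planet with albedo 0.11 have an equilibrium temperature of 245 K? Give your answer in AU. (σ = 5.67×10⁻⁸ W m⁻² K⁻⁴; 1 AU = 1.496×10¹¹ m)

From T_eq⁴ = L(1−A)/(16πσd²): d = √[L(1−A)/(16πσT_eq⁴)].
d = √[4.98×10²⁵ × 0.89 / (16π × 5.67×10⁻⁸ × (245)⁴)] = 6.57×10¹⁰ m = 0.439 AU.

d ≈ 0.439 AU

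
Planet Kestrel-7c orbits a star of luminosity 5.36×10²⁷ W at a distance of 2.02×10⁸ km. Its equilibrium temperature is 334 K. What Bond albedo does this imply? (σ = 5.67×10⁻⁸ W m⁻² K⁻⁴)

d = 2.02×10⁸ km = 2.02×10¹¹ m.
Flux: S = L/(4πd²) = 5.36×10²⁷/(4π×(2.02×10¹¹)²) = 1.05×10⁴ W m⁻².
From T_eq⁴ = S(1−A)/(4σ): 1−A = 4σT_eq⁴/S.
1−A = 4 × 5.67×10⁻⁸ × (334)⁴ / 1.05×10⁴ = 0.270.

A ≈ 0.73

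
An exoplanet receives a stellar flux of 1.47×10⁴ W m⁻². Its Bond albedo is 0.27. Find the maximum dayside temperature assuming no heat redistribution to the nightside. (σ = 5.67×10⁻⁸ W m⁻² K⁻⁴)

With no redistribution each surface element balances locally: S(1−A) = σT⁴.
T = [1.47×10⁴ × 0.73 / 5.67×10⁻⁸]^(1/4) = (1.89×10¹¹)^(1/4) = 660 K.

T_ss ≈ 660 K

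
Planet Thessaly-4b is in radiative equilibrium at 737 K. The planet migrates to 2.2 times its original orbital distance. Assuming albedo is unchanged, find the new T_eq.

T_eq ≈ 497 K

T_eq ∝ L^(1/4) · d^(−1/2).
T′ = 737 / 2.2^(1/2) = 497 K.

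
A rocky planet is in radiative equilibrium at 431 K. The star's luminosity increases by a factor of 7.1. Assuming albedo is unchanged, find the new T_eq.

T_eq ∝ L^(1/4) · d^(−1/2).
T′ = 431 × 7.1^(1/4) = 704 K.

T_eq ≈ 704 K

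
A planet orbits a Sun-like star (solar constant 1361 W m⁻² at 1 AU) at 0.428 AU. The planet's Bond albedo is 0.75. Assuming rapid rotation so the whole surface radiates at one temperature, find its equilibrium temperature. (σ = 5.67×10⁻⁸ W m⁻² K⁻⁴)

Flux at 0.428 AU: S = 1361/0.428² = 7430 W m⁻².
Energy balance: absorbed = emitted ⇒ πR²·S(1−A) = 4πR²·σT_eq⁴, so T_eq⁴ = S(1−A)/(4σ).
T_eq = [7430 × 0.25 / (4 × 5.67×10⁻⁸)]^(1/4) = (8.19×10⁹)^(1/4) = 301 K.

T_eq ≈ 301 K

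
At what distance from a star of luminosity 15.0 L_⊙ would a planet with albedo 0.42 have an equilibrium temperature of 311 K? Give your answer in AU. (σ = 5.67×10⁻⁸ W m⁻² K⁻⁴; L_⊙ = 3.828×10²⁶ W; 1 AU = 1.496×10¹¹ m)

d ≈ 2.36 AU

L = 15.0 × 3.828×10²⁶ = 5.74×10²⁷ W.
From T_eq⁴ = L(1−A)/(16πσd²): d = √[L(1−A)/(16πσT_eq⁴)].
d = √[5.74×10²⁷ × 0.58 / (16π × 5.67×10⁻⁸ × (311)⁴)] = 3.53×10¹¹ m = 2.36 AU.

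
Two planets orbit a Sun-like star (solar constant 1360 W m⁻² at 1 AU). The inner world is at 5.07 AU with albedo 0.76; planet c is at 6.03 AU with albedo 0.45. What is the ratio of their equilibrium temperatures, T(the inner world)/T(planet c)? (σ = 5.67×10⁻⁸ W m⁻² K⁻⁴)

T_eq = [S₀(1−A)/(4σd²)]^(1/4), so T ∝ (1−A)^(1/4) / √d.
T₁ = [1360×0.24/(4×5.67×10⁻⁸×5.07²)]^(1/4) = 86.50 K.
T₂ = [1360×0.55/(4×5.67×10⁻⁸×6.03²)]^(1/4) = 97.59 K.

T₁/T₂ ≈ 0.886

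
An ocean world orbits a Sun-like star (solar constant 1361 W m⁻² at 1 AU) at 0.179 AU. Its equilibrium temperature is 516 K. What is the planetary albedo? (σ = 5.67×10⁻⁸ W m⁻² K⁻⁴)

A ≈ 0.62

Flux at 0.179 AU: S = 1361/0.179² = 4.25×10⁴ W m⁻².
From T_eq⁴ = S(1−A)/(4σ): 1−A = 4σT_eq⁴/S.
1−A = 4 × 5.67×10⁻⁸ × (516)⁴ / 4.25×10⁴ = 0.379.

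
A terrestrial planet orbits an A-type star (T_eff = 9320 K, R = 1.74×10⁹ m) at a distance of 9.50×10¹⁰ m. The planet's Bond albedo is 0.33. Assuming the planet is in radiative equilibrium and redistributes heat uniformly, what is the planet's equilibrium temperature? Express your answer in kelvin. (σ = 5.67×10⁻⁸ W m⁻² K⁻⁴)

T_eq ≈ 807 K

L = 4πR_⋆²σT_⋆⁴ = 4π(1.74×10⁹)² × 5.67×10⁻⁸ × (9320)⁴ = 1.63×10²⁸ W.
S = L/(4πd²) = 1.44×10⁵ W m⁻².
Energy balance: absorbed = emitted ⇒ πR²·S(1−A) = 4πR²·σT_eq⁴, so T_eq⁴ = S(1−A)/(4σ).
T_eq = [1.44×10⁵ × 0.67 / (4 × 5.67×10⁻⁸)]^(1/4) = (4.24×10¹¹)^(1/4) = 807 K.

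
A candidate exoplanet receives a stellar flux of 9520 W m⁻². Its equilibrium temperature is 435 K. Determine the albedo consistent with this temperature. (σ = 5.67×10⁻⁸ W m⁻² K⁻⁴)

From T_eq⁴ = S(1−A)/(4σ): 1−A = 4σT_eq⁴/S.
1−A = 4 × 5.67×10⁻⁸ × (435)⁴ / 9520 = 0.853.

A ≈ 0.15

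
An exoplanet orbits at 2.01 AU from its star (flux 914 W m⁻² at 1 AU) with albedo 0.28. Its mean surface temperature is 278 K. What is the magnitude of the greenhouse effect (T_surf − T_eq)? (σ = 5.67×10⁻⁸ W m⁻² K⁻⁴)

ΔT ≈ 114.3 K

S = 914/2.01² = 226.2 W m⁻².
T_eq = [S(1−A)/(4σ)]^(1/4) = [226.2×0.72/(4×5.67×10⁻⁸)]^(1/4) = 163.7 K.
ΔT = T_surf − T_eq = 278 − 163.7.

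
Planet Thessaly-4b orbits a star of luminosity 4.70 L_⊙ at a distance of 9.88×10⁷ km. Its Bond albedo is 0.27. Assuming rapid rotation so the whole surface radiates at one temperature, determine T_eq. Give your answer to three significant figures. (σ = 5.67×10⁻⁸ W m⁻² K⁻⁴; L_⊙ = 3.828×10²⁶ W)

d = 9.88×10⁷ km = 9.88×10¹⁰ m.
L = 4.70 × 3.828×10²⁶ = 1.80×10²⁷ W.
Flux: S = L/(4πd²) = 1.80×10²⁷/(4π×(9.88×10¹⁰)²) = 1.47×10⁴ W m⁻².
Energy balance: absorbed = emitted ⇒ πR²·S(1−A) = 4πR²·σT_eq⁴, so T_eq⁴ = S(1−A)/(4σ).
T_eq = [1.47×10⁴ × 0.73 / (4 × 5.67×10⁻⁸)]^(1/4) = (4.72×10¹⁰)^(1/4) = 466 K.

T_eq ≈ 466 K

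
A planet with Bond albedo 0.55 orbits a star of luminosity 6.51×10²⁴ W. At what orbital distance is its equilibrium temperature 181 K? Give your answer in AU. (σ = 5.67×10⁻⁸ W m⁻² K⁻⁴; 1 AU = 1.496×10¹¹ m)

d ≈ 0.207 AU

From T_eq⁴ = L(1−A)/(16πσd²): d = √[L(1−A)/(16πσT_eq⁴)].
d = √[6.51×10²⁴ × 0.45 / (16π × 5.67×10⁻⁸ × (181)⁴)] = 3.09×10¹⁰ m = 0.207 AU.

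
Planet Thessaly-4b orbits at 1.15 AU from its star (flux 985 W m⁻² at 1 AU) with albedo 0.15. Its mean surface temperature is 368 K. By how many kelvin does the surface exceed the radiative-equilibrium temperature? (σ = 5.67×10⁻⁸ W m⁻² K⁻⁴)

ΔT ≈ 138.1 K

S = 985/1.15² = 744.8 W m⁻².
T_eq = [S(1−A)/(4σ)]^(1/4) = [744.8×0.85/(4×5.67×10⁻⁸)]^(1/4) = 229.9 K.
ΔT = T_surf − T_eq = 368 − 229.9.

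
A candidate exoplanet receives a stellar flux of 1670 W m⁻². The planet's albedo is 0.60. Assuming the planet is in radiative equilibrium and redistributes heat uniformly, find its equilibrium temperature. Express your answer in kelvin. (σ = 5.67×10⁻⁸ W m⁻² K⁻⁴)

T_eq ≈ 233 K

Energy balance: absorbed = emitted ⇒ πR²·S(1−A) = 4πR²·σT_eq⁴, so T_eq⁴ = S(1−A)/(4σ).
T_eq = [1670 × 0.40 / (4 × 5.67×10⁻⁸)]^(1/4) = (2.95×10⁹)^(1/4) = 233 K.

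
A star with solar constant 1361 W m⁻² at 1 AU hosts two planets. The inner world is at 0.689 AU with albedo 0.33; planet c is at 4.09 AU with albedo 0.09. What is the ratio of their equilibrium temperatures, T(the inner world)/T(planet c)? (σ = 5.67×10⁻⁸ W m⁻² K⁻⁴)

T_eq = [S₀(1−A)/(4σd²)]^(1/4), so T ∝ (1−A)^(1/4) / √d.
T₁ = [1361×0.67/(4×5.67×10⁻⁸×0.689²)]^(1/4) = 303.36 K.
T₂ = [1361×0.91/(4×5.67×10⁻⁸×4.09²)]^(1/4) = 134.42 K.

T₁/T₂ ≈ 2.257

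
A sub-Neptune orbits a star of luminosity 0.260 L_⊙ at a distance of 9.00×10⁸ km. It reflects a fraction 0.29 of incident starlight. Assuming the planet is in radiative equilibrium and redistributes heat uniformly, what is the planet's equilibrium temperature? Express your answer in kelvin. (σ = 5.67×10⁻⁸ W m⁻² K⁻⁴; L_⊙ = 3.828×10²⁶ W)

T_eq ≈ 74.4 K

d = 9.00×10⁸ km = 9.00×10¹¹ m.
L = 0.260 × 3.828×10²⁶ = 9.95×10²⁵ W.
Flux: S = L/(4πd²) = 9.95×10²⁵/(4π×(9.00×10¹¹)²) = 9.78 W m⁻².
Energy balance: absorbed = emitted ⇒ πR²·S(1−A) = 4πR²·σT_eq⁴, so T_eq⁴ = S(1−A)/(4σ).
T_eq = [9.78 × 0.71 / (4 × 5.67×10⁻⁸)]^(1/4) = (3.06×10⁷)^(1/4) = 74.4 K.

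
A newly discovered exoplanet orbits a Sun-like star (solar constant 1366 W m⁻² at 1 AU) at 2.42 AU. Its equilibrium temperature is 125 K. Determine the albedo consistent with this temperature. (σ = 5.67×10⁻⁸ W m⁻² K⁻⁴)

A ≈ 0.76

Flux at 2.42 AU: S = 1366/2.42² = 233 W m⁻².
From T_eq⁴ = S(1−A)/(4σ): 1−A = 4σT_eq⁴/S.
1−A = 4 × 5.67×10⁻⁸ × (125)⁴ / 233 = 0.237.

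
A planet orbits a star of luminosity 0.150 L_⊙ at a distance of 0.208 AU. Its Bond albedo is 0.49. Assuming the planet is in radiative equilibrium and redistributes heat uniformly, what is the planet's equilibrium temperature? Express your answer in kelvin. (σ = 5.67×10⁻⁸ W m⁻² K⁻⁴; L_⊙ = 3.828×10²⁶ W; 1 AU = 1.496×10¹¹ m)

T_eq ≈ 321 K

d = 0.208 AU = 3.11×10¹⁰ m.
L = 0.150 × 3.828×10²⁶ = 5.74×10²⁵ W.
Flux: S = L/(4πd²) = 5.74×10²⁵/(4π×(3.11×10¹⁰)²) = 4720 W m⁻².
Energy balance: absorbed = emitted ⇒ πR²·S(1−A) = 4πR²·σT_eq⁴, so T_eq⁴ = S(1−A)/(4σ).
T_eq = [4720 × 0.51 / (4 × 5.67×10⁻⁸)]^(1/4) = (1.06×10¹⁰)^(1/4) = 321 K.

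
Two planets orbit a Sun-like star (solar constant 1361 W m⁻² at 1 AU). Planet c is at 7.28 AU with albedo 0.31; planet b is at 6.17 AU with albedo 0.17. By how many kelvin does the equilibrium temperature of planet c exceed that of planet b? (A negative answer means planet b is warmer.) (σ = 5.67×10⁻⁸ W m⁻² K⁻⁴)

ΔT ≈ -12.9 K

T_eq = [S₀(1−A)/(4σd²)]^(1/4), so T ∝ (1−A)^(1/4) / √d.
T₁ = [1361×0.69/(4×5.67×10⁻⁸×7.28²)]^(1/4) = 94.02 K.
T₂ = [1361×0.83/(4×5.67×10⁻⁸×6.17²)]^(1/4) = 106.95 K.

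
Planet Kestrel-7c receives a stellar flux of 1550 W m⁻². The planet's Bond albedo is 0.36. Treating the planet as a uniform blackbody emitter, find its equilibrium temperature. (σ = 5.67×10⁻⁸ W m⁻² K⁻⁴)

Energy balance: absorbed = emitted ⇒ πR²·S(1−A) = 4πR²·σT_eq⁴, so T_eq⁴ = S(1−A)/(4σ).
T_eq = [1550 × 0.64 / (4 × 5.67×10⁻⁸)]^(1/4) = (4.37×10⁹)^(1/4) = 257 K.

T_eq ≈ 257 K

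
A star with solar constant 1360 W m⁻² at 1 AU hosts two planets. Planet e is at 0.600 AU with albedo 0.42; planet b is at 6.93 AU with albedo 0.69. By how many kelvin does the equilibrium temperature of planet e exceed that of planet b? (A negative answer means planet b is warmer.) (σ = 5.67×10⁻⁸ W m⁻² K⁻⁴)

T_eq = [S₀(1−A)/(4σd²)]^(1/4), so T ∝ (1−A)^(1/4) / √d.
T₁ = [1360×0.58/(4×5.67×10⁻⁸×0.600²)]^(1/4) = 313.51 K.
T₂ = [1360×0.31/(4×5.67×10⁻⁸×6.93²)]^(1/4) = 78.88 K.

ΔT ≈ 234.6 K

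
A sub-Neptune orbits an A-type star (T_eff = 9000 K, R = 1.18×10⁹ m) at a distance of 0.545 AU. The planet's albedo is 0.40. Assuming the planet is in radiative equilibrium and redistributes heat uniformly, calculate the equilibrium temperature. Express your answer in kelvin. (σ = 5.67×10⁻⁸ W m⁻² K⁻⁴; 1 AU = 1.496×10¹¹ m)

d = 0.545 AU = 8.15×10¹⁰ m.
L = 4πR_⋆²σT_⋆⁴ = 4π(1.18×10⁹)² × 5.67×10⁻⁸ × (9000)⁴ = 6.51×10²⁷ W.
S = L/(4πd²) = 7.79×10⁴ W m⁻².
Energy balance: absorbed = emitted ⇒ πR²·S(1−A) = 4πR²·σT_eq⁴, so T_eq⁴ = S(1−A)/(4σ).
T_eq = [7.79×10⁴ × 0.60 / (4 × 5.67×10⁻⁸)]^(1/4) = (2.06×10¹¹)^(1/4) = 674 K.

T_eq ≈ 674 K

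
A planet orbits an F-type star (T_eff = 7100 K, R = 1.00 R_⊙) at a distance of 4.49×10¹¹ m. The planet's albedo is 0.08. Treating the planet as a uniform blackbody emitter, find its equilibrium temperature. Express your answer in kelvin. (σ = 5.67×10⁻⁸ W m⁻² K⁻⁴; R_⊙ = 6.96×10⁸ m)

T_eq ≈ 194 K

R_⋆ = 1.00 × 6.96×10⁸ = 6.96×10⁸ m.
L = 4πR_⋆²σT_⋆⁴ = 4π(6.96×10⁸)² × 5.67×10⁻⁸ × (7100)⁴ = 8.77×10²⁶ W.
S = L/(4πd²) = 346 W m⁻².
Energy balance: absorbed = emitted ⇒ πR²·S(1−A) = 4πR²·σT_eq⁴, so T_eq⁴ = S(1−A)/(4σ).
T_eq = [346 × 0.92 / (4 × 5.67×10⁻⁸)]^(1/4) = (1.40×10⁹)^(1/4) = 194 K.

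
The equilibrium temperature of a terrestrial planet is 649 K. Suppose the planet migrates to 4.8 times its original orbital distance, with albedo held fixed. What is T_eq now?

T_eq ∝ L^(1/4) · d^(−1/2).
T′ = 649 / 4.8^(1/2) = 296 K.

T_eq ≈ 296 K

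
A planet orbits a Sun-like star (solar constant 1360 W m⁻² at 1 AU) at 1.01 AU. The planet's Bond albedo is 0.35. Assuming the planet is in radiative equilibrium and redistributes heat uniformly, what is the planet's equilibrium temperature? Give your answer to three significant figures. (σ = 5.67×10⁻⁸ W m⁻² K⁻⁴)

T_eq ≈ 249 K

Flux at 1.01 AU: S = 1360/1.01² = 1330 W m⁻².
Energy balance: absorbed = emitted ⇒ πR²·S(1−A) = 4πR²·σT_eq⁴, so T_eq⁴ = S(1−A)/(4σ).
T_eq = [1330 × 0.65 / (4 × 5.67×10⁻⁸)]^(1/4) = (3.82×10⁹)^(1/4) = 249 K.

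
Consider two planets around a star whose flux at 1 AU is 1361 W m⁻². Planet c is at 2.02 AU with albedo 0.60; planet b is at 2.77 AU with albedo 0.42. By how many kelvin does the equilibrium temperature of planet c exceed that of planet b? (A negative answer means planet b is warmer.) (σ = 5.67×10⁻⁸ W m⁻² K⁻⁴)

T_eq = [S₀(1−A)/(4σd²)]^(1/4), so T ∝ (1−A)^(1/4) / √d.
T₁ = [1361×0.40/(4×5.67×10⁻⁸×2.02²)]^(1/4) = 155.74 K.
T₂ = [1361×0.58/(4×5.67×10⁻⁸×2.77²)]^(1/4) = 145.94 K.

ΔT ≈ 9.8 K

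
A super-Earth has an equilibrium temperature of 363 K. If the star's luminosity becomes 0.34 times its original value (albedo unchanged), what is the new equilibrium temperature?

T_eq ∝ L^(1/4) · d^(−1/2).
T′ = 363 × 0.34^(1/4) = 277 K.

T_eq ≈ 277 K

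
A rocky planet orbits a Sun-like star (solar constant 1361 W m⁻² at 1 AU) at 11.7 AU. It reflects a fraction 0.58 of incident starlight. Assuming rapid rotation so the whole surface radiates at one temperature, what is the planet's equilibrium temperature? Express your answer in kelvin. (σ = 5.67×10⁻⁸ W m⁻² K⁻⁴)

T_eq ≈ 65.5 K

Flux at 11.7 AU: S = 1361/11.7² = 9.94 W m⁻².
Energy balance: absorbed = emitted ⇒ πR²·S(1−A) = 4πR²·σT_eq⁴, so T_eq⁴ = S(1−A)/(4σ).
T_eq = [9.94 × 0.42 / (4 × 5.67×10⁻⁸)]^(1/4) = (1.84×10⁷)^(1/4) = 65.5 K.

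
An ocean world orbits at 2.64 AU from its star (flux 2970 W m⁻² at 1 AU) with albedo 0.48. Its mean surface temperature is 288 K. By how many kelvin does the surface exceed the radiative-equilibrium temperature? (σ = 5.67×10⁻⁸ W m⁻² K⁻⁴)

S = 2970/2.64² = 426.1 W m⁻².
T_eq = [S(1−A)/(4σ)]^(1/4) = [426.1×0.52/(4×5.67×10⁻⁸)]^(1/4) = 176.8 K.
ΔT = T_surf − T_eq = 288 − 176.8.

ΔT ≈ 111.2 K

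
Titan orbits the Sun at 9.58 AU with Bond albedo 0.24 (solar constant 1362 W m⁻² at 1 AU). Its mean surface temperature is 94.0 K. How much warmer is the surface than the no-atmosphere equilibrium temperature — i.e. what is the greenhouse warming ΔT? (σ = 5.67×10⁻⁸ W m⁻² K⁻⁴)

ΔT ≈ 10.0 K

S = 1362/9.58² = 14.84 W m⁻².
T_eq = [S(1−A)/(4σ)]^(1/4) = [14.84×0.76/(4×5.67×10⁻⁸)]^(1/4) = 84.0 K.
ΔT = T_surf − T_eq = 94 − 84.0.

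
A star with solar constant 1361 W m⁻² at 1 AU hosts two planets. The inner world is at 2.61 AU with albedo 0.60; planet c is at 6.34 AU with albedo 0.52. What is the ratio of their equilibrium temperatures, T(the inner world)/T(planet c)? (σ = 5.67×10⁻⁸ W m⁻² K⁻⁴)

T₁/T₂ ≈ 1.489

T_eq = [S₀(1−A)/(4σd²)]^(1/4), so T ∝ (1−A)^(1/4) / √d.
T₁ = [1361×0.40/(4×5.67×10⁻⁸×2.61²)]^(1/4) = 137.01 K.
T₂ = [1361×0.48/(4×5.67×10⁻⁸×6.34²)]^(1/4) = 92.01 K.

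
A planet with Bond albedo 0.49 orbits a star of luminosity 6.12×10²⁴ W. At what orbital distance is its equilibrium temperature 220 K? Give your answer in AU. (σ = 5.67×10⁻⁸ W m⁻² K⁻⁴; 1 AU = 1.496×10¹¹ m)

d ≈ 0.145 AU

From T_eq⁴ = L(1−A)/(16πσd²): d = √[L(1−A)/(16πσT_eq⁴)].
d = √[6.12×10²⁴ × 0.51 / (16π × 5.67×10⁻⁸ × (220)⁴)] = 2.16×10¹⁰ m = 0.145 AU.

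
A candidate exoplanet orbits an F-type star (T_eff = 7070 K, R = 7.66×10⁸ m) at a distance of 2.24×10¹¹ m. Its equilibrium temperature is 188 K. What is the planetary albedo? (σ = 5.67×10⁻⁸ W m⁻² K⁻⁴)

L = 4πR_⋆²σT_⋆⁴ = 4π(7.66×10⁸)² × 5.67×10⁻⁸ × (7070)⁴ = 1.04×10²⁷ W.
S = L/(4πd²) = 1660 W m⁻².
From T_eq⁴ = S(1−A)/(4σ): 1−A = 4σT_eq⁴/S.
1−A = 4 × 5.67×10⁻⁸ × (188)⁴ / 1660 = 0.171.

A ≈ 0.83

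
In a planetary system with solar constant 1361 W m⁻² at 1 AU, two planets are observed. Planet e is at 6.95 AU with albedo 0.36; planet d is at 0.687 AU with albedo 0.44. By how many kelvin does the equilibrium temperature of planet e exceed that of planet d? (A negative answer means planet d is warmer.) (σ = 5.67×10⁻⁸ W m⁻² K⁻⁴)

ΔT ≈ -196.1 K

T_eq = [S₀(1−A)/(4σd²)]^(1/4), so T ∝ (1−A)^(1/4) / √d.
T₁ = [1361×0.64/(4×5.67×10⁻⁸×6.95²)]^(1/4) = 94.43 K.
T₂ = [1361×0.56/(4×5.67×10⁻⁸×0.687²)]^(1/4) = 290.48 K.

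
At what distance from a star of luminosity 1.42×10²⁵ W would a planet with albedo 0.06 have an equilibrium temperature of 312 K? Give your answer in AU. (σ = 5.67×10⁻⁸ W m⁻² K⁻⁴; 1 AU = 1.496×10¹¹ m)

d ≈ 0.149 AU

From T_eq⁴ = L(1−A)/(16πσd²): d = √[L(1−A)/(16πσT_eq⁴)].
d = √[1.42×10²⁵ × 0.94 / (16π × 5.67×10⁻⁸ × (312)⁴)] = 2.22×10¹⁰ m = 0.149 AU.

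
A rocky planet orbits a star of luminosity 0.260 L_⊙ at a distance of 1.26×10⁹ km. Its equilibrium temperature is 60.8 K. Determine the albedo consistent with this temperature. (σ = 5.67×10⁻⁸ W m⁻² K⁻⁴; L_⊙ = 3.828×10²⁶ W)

A ≈ 0.38

d = 1.26×10⁹ km = 1.26×10¹² m.
L = 0.260 × 3.828×10²⁶ = 9.95×10²⁵ W.
Flux: S = L/(4πd²) = 9.95×10²⁵/(4π×(1.26×10¹²)²) = 4.99 W m⁻².
From T_eq⁴ = S(1−A)/(4σ): 1−A = 4σT_eq⁴/S.
1−A = 4 × 5.67×10⁻⁸ × (60.8)⁴ / 4.99 = 0.621.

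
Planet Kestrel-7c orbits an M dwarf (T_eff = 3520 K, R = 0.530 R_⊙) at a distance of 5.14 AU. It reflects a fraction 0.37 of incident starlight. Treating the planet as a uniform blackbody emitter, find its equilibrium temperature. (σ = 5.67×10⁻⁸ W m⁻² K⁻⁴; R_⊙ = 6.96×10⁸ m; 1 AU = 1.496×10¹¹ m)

R_⋆ = 0.530 × 6.96×10⁸ = 3.69×10⁸ m.
d = 5.14 AU = 7.69×10¹¹ m.
L = 4πR_⋆²σT_⋆⁴ = 4π(3.69×10⁸)² × 5.67×10⁻⁸ × (3520)⁴ = 1.49×10²⁵ W.
S = L/(4πd²) = 2.00 W m⁻².
Energy balance: absorbed = emitted ⇒ πR²·S(1−A) = 4πR²·σT_eq⁴, so T_eq⁴ = S(1−A)/(4σ).
T_eq = [2.00 × 0.63 / (4 × 5.67×10⁻⁸)]^(1/4) = (5.56×10⁶)^(1/4) = 48.6 K.

T_eq ≈ 48.6 K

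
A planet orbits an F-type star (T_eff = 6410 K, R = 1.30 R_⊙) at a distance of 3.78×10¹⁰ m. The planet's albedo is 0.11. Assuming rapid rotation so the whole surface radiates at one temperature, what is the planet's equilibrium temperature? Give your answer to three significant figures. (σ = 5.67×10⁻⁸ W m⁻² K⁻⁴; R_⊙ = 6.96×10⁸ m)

R_⋆ = 1.30 × 6.96×10⁸ = 9.05×10⁸ m.
L = 4πR_⋆²σT_⋆⁴ = 4π(9.05×10⁸)² × 5.67×10⁻⁸ × (6410)⁴ = 9.85×10²⁶ W.
S = L/(4πd²) = 5.48×10⁴ W m⁻².
Energy balance: absorbed = emitted ⇒ πR²·S(1−A) = 4πR²·σT_eq⁴, so T_eq⁴ = S(1−A)/(4σ).
T_eq = [5.48×10⁴ × 0.89 / (4 × 5.67×10⁻⁸)]^(1/4) = (2.15×10¹¹)^(1/4) = 681 K.

T_eq ≈ 681 K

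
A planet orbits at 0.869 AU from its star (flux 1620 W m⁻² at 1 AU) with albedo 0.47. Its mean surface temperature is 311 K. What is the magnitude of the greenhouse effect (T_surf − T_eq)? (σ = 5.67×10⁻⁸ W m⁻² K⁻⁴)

S = 1620/0.869² = 2145 W m⁻².
T_eq = [S(1−A)/(4σ)]^(1/4) = [2145×0.53/(4×5.67×10⁻⁸)]^(1/4) = 266.1 K.
ΔT = T_surf − T_eq = 311 − 266.1.

ΔT ≈ 44.9 K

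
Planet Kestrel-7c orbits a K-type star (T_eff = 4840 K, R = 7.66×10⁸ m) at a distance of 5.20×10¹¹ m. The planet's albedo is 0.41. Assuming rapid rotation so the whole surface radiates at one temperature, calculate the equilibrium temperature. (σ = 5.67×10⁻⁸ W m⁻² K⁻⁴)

L = 4πR_⋆²σT_⋆⁴ = 4π(7.66×10⁸)² × 5.67×10⁻⁸ × (4840)⁴ = 2.29×10²⁶ W.
S = L/(4πd²) = 67.5 W m⁻².
Energy balance: absorbed = emitted ⇒ πR²·S(1−A) = 4πR²·σT_eq⁴, so T_eq⁴ = S(1−A)/(4σ).
T_eq = [67.5 × 0.59 / (4 × 5.67×10⁻⁸)]^(1/4) = (1.76×10⁸)^(1/4) = 115 K.

T_eq ≈ 115 K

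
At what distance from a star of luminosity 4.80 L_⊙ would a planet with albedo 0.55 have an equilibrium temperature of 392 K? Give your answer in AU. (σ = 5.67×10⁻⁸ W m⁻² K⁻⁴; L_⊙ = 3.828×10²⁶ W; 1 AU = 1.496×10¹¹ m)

d ≈ 0.741 AU

L = 4.80 × 3.828×10²⁶ = 1.84×10²⁷ W.
From T_eq⁴ = L(1−A)/(16πσd²): d = √[L(1−A)/(16πσT_eq⁴)].
d = √[1.84×10²⁷ × 0.45 / (16π × 5.67×10⁻⁸ × (392)⁴)] = 1.11×10¹¹ m = 0.741 AU.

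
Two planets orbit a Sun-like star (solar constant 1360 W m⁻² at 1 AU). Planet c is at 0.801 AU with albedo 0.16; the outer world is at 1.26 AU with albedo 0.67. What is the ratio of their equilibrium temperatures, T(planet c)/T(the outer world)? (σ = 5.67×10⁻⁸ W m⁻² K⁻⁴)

T_eq = [S₀(1−A)/(4σd²)]^(1/4), so T ∝ (1−A)^(1/4) / √d.
T₁ = [1360×0.84/(4×5.67×10⁻⁸×0.801²)]^(1/4) = 297.66 K.
T₂ = [1360×0.33/(4×5.67×10⁻⁸×1.26²)]^(1/4) = 187.90 K.

T₁/T₂ ≈ 1.584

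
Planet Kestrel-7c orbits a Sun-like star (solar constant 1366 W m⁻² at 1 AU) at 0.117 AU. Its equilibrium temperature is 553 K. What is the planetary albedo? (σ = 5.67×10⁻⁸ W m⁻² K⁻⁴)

A ≈ 0.79

Flux at 0.117 AU: S = 1366/0.117² = 9.98×10⁴ W m⁻².
From T_eq⁴ = S(1−A)/(4σ): 1−A = 4σT_eq⁴/S.
1−A = 4 × 5.67×10⁻⁸ × (553)⁴ / 9.98×10⁴ = 0.213.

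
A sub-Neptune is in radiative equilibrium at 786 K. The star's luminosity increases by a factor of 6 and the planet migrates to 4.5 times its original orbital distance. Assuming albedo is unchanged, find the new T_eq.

T_eq ∝ L^(1/4) · d^(−1/2).
T′ = 786 × 6^(1/4) / 4.5^(1/2) = 580 K.

T_eq ≈ 580 K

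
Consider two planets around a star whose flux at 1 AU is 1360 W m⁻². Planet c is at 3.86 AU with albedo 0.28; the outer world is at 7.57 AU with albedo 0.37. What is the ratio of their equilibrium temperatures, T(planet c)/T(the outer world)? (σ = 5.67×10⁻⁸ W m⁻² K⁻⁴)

T_eq = [S₀(1−A)/(4σd²)]^(1/4), so T ∝ (1−A)^(1/4) / √d.
T₁ = [1360×0.72/(4×5.67×10⁻⁸×3.86²)]^(1/4) = 130.47 K.
T₂ = [1360×0.63/(4×5.67×10⁻⁸×7.57²)]^(1/4) = 90.11 K.

T₁/T₂ ≈ 1.448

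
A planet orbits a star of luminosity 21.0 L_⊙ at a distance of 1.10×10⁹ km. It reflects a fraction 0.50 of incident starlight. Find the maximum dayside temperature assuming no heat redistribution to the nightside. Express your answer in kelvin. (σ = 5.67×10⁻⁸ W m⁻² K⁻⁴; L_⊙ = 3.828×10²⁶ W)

T_ss ≈ 261 K

d = 1.10×10⁹ km = 1.10×10¹² m.
L = 21.0 × 3.828×10²⁶ = 8.04×10²⁷ W.
Flux: S = L/(4πd²) = 8.04×10²⁷/(4π×(1.10×10¹²)²) = 529 W m⁻².
With no redistribution each surface element balances locally: S(1−A) = σT⁴.
T = [529 × 0.50 / 5.67×10⁻⁸]^(1/4) = (4.66×10⁹)^(1/4) = 261 K.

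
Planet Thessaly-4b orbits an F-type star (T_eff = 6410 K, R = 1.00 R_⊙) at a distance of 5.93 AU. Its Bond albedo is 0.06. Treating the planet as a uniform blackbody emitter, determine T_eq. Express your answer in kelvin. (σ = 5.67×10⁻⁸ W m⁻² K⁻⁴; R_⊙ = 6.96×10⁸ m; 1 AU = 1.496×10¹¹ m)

T_eq ≈ 125 K

R_⋆ = 1.00 × 6.96×10⁸ = 6.96×10⁸ m.
d = 5.93 AU = 8.87×10¹¹ m.
L = 4πR_⋆²σT_⋆⁴ = 4π(6.96×10⁸)² × 5.67×10⁻⁸ × (6410)⁴ = 5.83×10²⁶ W.
S = L/(4πd²) = 58.9 W m⁻².
Energy balance: absorbed = emitted ⇒ πR²·S(1−A) = 4πR²·σT_eq⁴, so T_eq⁴ = S(1−A)/(4σ).
T_eq = [58.9 × 0.94 / (4 × 5.67×10⁻⁸)]^(1/4) = (2.44×10⁸)^(1/4) = 125 K.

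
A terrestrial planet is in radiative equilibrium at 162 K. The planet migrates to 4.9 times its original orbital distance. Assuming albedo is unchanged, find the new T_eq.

T_eq ≈ 73.2 K

T_eq ∝ L^(1/4) · d^(−1/2).
T′ = 162 / 4.9^(1/2) = 73.2 K.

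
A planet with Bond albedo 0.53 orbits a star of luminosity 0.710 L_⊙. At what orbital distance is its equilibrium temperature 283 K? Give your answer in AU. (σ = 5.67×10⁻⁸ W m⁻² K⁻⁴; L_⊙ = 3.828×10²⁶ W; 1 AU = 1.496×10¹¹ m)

d ≈ 0.559 AU

L = 0.710 × 3.828×10²⁶ = 2.72×10²⁶ W.
From T_eq⁴ = L(1−A)/(16πσd²): d = √[L(1−A)/(16πσT_eq⁴)].
d = √[2.72×10²⁶ × 0.47 / (16π × 5.67×10⁻⁸ × (283)⁴)] = 8.36×10¹⁰ m = 0.559 AU.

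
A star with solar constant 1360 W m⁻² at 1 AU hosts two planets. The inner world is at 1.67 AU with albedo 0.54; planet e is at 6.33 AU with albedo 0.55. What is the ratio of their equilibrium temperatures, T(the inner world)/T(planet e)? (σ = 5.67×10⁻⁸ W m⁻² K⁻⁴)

T_eq = [S₀(1−A)/(4σd²)]^(1/4), so T ∝ (1−A)^(1/4) / √d.
T₁ = [1360×0.46/(4×5.67×10⁻⁸×1.67²)]^(1/4) = 177.34 K.
T₂ = [1360×0.45/(4×5.67×10⁻⁸×6.33²)]^(1/4) = 90.59 K.

T₁/T₂ ≈ 1.958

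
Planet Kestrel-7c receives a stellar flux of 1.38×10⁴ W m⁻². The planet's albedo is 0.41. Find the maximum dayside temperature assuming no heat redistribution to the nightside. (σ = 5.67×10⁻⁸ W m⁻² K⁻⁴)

With no redistribution each surface element balances locally: S(1−A) = σT⁴.
T = [1.38×10⁴ × 0.59 / 5.67×10⁻⁸]^(1/4) = (1.44×10¹¹)^(1/4) = 616 K.

T_ss ≈ 616 K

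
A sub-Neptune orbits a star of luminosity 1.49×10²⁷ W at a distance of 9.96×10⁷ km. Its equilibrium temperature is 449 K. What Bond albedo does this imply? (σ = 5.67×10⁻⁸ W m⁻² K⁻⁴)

A ≈ 0.23

d = 9.96×10⁷ km = 9.96×10¹⁰ m.
Flux: S = L/(4πd²) = 1.49×10²⁷/(4π×(9.96×10¹⁰)²) = 1.20×10⁴ W m⁻².
From T_eq⁴ = S(1−A)/(4σ): 1−A = 4σT_eq⁴/S.
1−A = 4 × 5.67×10⁻⁸ × (449)⁴ / 1.20×10⁴ = 0.771.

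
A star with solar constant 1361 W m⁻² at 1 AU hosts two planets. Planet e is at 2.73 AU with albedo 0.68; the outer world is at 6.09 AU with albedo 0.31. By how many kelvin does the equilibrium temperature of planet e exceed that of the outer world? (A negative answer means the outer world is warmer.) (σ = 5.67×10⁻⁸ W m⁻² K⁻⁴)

ΔT ≈ 23.9 K

T_eq = [S₀(1−A)/(4σd²)]^(1/4), so T ∝ (1−A)^(1/4) / √d.
T₁ = [1361×0.32/(4×5.67×10⁻⁸×2.73²)]^(1/4) = 126.70 K.
T₂ = [1361×0.69/(4×5.67×10⁻⁸×6.09²)]^(1/4) = 102.79 K.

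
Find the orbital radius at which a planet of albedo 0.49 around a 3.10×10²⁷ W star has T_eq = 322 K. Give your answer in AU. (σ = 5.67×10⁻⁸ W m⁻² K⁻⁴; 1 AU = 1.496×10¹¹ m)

d ≈ 1.52 AU

From T_eq⁴ = L(1−A)/(16πσd²): d = √[L(1−A)/(16πσT_eq⁴)].
d = √[3.10×10²⁷ × 0.51 / (16π × 5.67×10⁻⁸ × (322)⁴)] = 2.27×10¹¹ m = 1.52 AU.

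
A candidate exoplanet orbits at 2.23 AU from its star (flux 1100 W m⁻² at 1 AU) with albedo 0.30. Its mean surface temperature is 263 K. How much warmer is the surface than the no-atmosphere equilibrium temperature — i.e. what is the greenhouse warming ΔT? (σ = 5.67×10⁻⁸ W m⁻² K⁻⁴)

S = 1100/2.23² = 221.2 W m⁻².
T_eq = [S(1−A)/(4σ)]^(1/4) = [221.2×0.70/(4×5.67×10⁻⁸)]^(1/4) = 161.6 K.
ΔT = T_surf − T_eq = 263 − 161.6.

ΔT ≈ 101.4 K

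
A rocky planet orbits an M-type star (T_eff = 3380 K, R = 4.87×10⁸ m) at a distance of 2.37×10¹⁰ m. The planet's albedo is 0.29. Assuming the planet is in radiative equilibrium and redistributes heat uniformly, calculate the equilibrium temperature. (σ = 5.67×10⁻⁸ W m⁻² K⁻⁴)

L = 4πR_⋆²σT_⋆⁴ = 4π(4.87×10⁸)² × 5.67×10⁻⁸ × (3380)⁴ = 2.21×10²⁵ W.
S = L/(4πd²) = 3120 W m⁻².
Energy balance: absorbed = emitted ⇒ πR²·S(1−A) = 4πR²·σT_eq⁴, so T_eq⁴ = S(1−A)/(4σ).
T_eq = [3120 × 0.71 / (4 × 5.67×10⁻⁸)]^(1/4) = (9.78×10⁹)^(1/4) = 314 K.

T_eq ≈ 314 K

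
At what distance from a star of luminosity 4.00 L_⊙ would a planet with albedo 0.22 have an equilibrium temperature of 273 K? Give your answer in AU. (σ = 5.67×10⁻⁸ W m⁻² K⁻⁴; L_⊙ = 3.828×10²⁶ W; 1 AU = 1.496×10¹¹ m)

d ≈ 1.84 AU

L = 4.00 × 3.828×10²⁶ = 1.53×10²⁷ W.
From T_eq⁴ = L(1−A)/(16πσd²): d = √[L(1−A)/(16πσT_eq⁴)].
d = √[1.53×10²⁷ × 0.78 / (16π × 5.67×10⁻⁸ × (273)⁴)] = 2.75×10¹¹ m = 1.84 AU.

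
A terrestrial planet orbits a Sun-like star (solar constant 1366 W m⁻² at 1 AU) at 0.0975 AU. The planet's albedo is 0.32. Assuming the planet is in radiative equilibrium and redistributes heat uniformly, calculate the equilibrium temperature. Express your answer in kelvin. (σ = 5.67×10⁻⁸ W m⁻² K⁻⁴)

Flux at 0.0975 AU: S = 1366/0.0975² = 1.44×10⁵ W m⁻².
Energy balance: absorbed = emitted ⇒ πR²·S(1−A) = 4πR²·σT_eq⁴, so T_eq⁴ = S(1−A)/(4σ).
T_eq = [1.44×10⁵ × 0.68 / (4 × 5.67×10⁻⁸)]^(1/4) = (4.31×10¹¹)^(1/4) = 810 K.

T_eq ≈ 810 K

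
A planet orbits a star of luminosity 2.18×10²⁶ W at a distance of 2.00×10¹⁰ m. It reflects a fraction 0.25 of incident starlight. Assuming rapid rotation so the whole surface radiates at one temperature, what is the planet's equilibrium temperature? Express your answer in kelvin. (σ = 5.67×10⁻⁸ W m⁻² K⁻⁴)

Flux: S = L/(4πd²) = 2.18×10²⁶/(4π×(2.00×10¹⁰)²) = 4.34×10⁴ W m⁻².
Energy balance: absorbed = emitted ⇒ πR²·S(1−A) = 4πR²·σT_eq⁴, so T_eq⁴ = S(1−A)/(4σ).
T_eq = [4.34×10⁴ × 0.75 / (4 × 5.67×10⁻⁸)]^(1/4) = (1.43×10¹¹)^(1/4) = 615 K.

T_eq ≈ 615 K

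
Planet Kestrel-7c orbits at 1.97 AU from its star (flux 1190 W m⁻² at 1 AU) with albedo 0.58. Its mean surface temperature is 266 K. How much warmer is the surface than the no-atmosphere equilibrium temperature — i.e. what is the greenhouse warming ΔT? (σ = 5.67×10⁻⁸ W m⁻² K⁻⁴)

ΔT ≈ 111.6 K

S = 1190/1.97² = 306.6 W m⁻².
T_eq = [S(1−A)/(4σ)]^(1/4) = [306.6×0.42/(4×5.67×10⁻⁸)]^(1/4) = 154.4 K.
ΔT = T_surf − T_eq = 266 − 154.4.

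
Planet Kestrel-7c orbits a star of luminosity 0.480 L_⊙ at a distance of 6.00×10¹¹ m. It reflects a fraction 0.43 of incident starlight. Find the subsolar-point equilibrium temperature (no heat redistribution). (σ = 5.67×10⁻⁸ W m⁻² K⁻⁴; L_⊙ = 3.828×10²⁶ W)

T_ss ≈ 142 K

L = 0.480 × 3.828×10²⁶ = 1.84×10²⁶ W.
Flux: S = L/(4πd²) = 1.84×10²⁶/(4π×(6.00×10¹¹)²) = 40.6 W m⁻².
At the subsolar point the surface absorbs S(1−A) and emits σT⁴ per unit area — no factor of 4, since only the local patch is in balance.
T = [40.6 × 0.57 / 5.67×10⁻⁸]^(1/4) = (4.08×10⁸)^(1/4) = 142 K.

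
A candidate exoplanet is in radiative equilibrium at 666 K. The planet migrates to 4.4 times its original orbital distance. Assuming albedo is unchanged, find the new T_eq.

T_eq ≈ 318 K

T_eq ∝ L^(1/4) · d^(−1/2).
T′ = 666 / 4.4^(1/2) = 318 K.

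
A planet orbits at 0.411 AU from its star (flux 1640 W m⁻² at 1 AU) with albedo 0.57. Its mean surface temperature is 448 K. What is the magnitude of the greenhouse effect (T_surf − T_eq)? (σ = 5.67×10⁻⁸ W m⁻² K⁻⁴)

S = 1640/0.411² = 9709 W m⁻².
T_eq = [S(1−A)/(4σ)]^(1/4) = [9709×0.43/(4×5.67×10⁻⁸)]^(1/4) = 368.3 K.
ΔT = T_surf − T_eq = 448 − 368.3.

ΔT ≈ 79.7 K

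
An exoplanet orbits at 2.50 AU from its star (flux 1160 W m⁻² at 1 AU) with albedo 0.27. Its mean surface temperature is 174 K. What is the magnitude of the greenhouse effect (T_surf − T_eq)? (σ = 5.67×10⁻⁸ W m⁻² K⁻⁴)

S = 1160/2.50² = 185.6 W m⁻².
T_eq = [S(1−A)/(4σ)]^(1/4) = [185.6×0.73/(4×5.67×10⁻⁸)]^(1/4) = 156.3 K.
ΔT = T_surf − T_eq = 174 − 156.3.

ΔT ≈ 17.7 K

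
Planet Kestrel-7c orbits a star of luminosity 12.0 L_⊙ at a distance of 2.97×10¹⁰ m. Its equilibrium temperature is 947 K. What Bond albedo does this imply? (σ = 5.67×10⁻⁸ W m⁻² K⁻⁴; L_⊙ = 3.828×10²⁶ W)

A ≈ 0.56

L = 12.0 × 3.828×10²⁶ = 4.59×10²⁷ W.
Flux: S = L/(4πd²) = 4.59×10²⁷/(4π×(2.97×10¹⁰)²) = 4.14×10⁵ W m⁻².
From T_eq⁴ = S(1−A)/(4σ): 1−A = 4σT_eq⁴/S.
1−A = 4 × 5.67×10⁻⁸ × (947)⁴ / 4.14×10⁵ = 0.440.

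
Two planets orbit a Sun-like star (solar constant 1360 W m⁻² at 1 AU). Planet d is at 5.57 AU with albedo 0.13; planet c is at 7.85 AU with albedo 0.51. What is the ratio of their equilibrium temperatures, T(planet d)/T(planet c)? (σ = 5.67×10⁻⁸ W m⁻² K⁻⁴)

T_eq = [S₀(1−A)/(4σd²)]^(1/4), so T ∝ (1−A)^(1/4) / √d.
T₁ = [1360×0.87/(4×5.67×10⁻⁸×5.57²)]^(1/4) = 113.87 K.
T₂ = [1360×0.49/(4×5.67×10⁻⁸×7.85²)]^(1/4) = 83.10 K.

T₁/T₂ ≈ 1.370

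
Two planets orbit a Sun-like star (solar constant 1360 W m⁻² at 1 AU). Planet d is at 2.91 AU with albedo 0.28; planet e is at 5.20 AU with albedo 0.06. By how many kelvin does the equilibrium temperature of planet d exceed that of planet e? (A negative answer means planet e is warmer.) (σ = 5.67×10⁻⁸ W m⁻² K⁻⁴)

T_eq = [S₀(1−A)/(4σd²)]^(1/4), so T ∝ (1−A)^(1/4) / √d.
T₁ = [1360×0.72/(4×5.67×10⁻⁸×2.91²)]^(1/4) = 150.27 K.
T₂ = [1360×0.94/(4×5.67×10⁻⁸×5.20²)]^(1/4) = 120.16 K.

ΔT ≈ 30.1 K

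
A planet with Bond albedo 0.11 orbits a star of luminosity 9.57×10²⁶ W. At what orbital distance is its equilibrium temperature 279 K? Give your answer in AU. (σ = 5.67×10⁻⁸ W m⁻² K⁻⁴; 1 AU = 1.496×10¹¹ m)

From T_eq⁴ = L(1−A)/(16πσd²): d = √[L(1−A)/(16πσT_eq⁴)].
d = √[9.57×10²⁶ × 0.89 / (16π × 5.67×10⁻⁸ × (279)⁴)] = 2.22×10¹¹ m = 1.48 AU.

d ≈ 1.48 AU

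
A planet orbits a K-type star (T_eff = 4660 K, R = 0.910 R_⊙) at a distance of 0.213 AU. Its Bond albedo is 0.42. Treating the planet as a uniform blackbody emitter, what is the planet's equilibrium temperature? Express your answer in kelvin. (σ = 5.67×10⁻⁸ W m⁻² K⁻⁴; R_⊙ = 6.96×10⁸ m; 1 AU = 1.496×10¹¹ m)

T_eq ≈ 405 K

R_⋆ = 0.910 × 6.96×10⁸ = 6.33×10⁸ m.
d = 0.213 AU = 3.19×10¹⁰ m.
L = 4πR_⋆²σT_⋆⁴ = 4π(6.33×10⁸)² × 5.67×10⁻⁸ × (4660)⁴ = 1.35×10²⁶ W.
S = L/(4πd²) = 1.06×10⁴ W m⁻².
Energy balance: absorbed = emitted ⇒ πR²·S(1−A) = 4πR²·σT_eq⁴, so T_eq⁴ = S(1−A)/(4σ).
T_eq = [1.06×10⁴ × 0.58 / (4 × 5.67×10⁻⁸)]^(1/4) = (2.70×10¹⁰)^(1/4) = 405 K.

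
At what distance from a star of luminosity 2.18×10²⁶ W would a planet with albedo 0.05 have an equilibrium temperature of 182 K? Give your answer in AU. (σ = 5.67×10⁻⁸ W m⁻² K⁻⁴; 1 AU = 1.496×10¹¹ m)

From T_eq⁴ = L(1−A)/(16πσd²): d = √[L(1−A)/(16πσT_eq⁴)].
d = √[2.18×10²⁶ × 0.95 / (16π × 5.67×10⁻⁸ × (182)⁴)] = 2.57×10¹¹ m = 1.72 AU.

d ≈ 1.72 AU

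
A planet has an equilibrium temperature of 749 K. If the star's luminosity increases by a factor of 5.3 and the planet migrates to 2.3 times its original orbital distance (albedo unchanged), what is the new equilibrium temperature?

T_eq ≈ 749 K

T_eq ∝ L^(1/4) · d^(−1/2).
T′ = 749 × 5.3^(1/4) / 2.3^(1/2) = 749 K.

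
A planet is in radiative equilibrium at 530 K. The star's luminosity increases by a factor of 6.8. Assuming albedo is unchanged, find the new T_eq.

T_eq ∝ L^(1/4) · d^(−1/2).
T′ = 530 × 6.8^(1/4) = 856 K.

T_eq ≈ 856 K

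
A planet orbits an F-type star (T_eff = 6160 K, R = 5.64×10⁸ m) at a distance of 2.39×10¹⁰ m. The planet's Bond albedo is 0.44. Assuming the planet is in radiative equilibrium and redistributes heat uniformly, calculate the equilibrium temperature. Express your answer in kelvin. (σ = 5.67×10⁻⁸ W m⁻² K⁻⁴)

T_eq ≈ 579 K

L = 4πR_⋆²σT_⋆⁴ = 4π(5.64×10⁸)² × 5.67×10⁻⁸ × (6160)⁴ = 3.26×10²⁶ W.
S = L/(4πd²) = 4.55×10⁴ W m⁻².
Energy balance: absorbed = emitted ⇒ πR²·S(1−A) = 4πR²·σT_eq⁴, so T_eq⁴ = S(1−A)/(4σ).
T_eq = [4.55×10⁴ × 0.56 / (4 × 5.67×10⁻⁸)]^(1/4) = (1.12×10¹¹)^(1/4) = 579 K.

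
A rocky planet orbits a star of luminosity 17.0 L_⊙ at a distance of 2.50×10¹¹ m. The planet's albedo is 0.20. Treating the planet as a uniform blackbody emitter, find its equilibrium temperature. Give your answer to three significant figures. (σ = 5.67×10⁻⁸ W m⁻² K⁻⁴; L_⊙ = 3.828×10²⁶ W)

L = 17.0 × 3.828×10²⁶ = 6.51×10²⁷ W.
Flux: S = L/(4πd²) = 6.51×10²⁷/(4π×(2.50×10¹¹)²) = 8290 W m⁻².
Energy balance: absorbed = emitted ⇒ πR²·S(1−A) = 4πR²·σT_eq⁴, so T_eq⁴ = S(1−A)/(4σ).
T_eq = [8290 × 0.80 / (4 × 5.67×10⁻⁸)]^(1/4) = (2.92×10¹⁰)^(1/4) = 413 K.

T_eq ≈ 413 K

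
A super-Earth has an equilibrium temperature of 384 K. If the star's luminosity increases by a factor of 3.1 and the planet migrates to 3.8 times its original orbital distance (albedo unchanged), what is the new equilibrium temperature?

T_eq ∝ L^(1/4) · d^(−1/2).
T′ = 384 × 3.1^(1/4) / 3.8^(1/2) = 261 K.

T_eq ≈ 261 K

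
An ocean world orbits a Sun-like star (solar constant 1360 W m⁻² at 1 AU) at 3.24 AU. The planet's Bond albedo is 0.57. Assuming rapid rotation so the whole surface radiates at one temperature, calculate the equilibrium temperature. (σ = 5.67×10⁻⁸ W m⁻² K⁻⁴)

T_eq ≈ 125 K

Flux at 3.24 AU: S = 1360/3.24² = 130 W m⁻².
Energy balance: absorbed = emitted ⇒ πR²·S(1−A) = 4πR²·σT_eq⁴, so T_eq⁴ = S(1−A)/(4σ).
T_eq = [130 × 0.43 / (4 × 5.67×10⁻⁸)]^(1/4) = (2.46×10⁸)^(1/4) = 125 K.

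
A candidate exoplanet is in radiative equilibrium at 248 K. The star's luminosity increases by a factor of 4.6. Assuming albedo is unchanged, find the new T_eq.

T_eq ∝ L^(1/4) · d^(−1/2).
T′ = 248 × 4.6^(1/4) = 363 K.

T_eq ≈ 363 K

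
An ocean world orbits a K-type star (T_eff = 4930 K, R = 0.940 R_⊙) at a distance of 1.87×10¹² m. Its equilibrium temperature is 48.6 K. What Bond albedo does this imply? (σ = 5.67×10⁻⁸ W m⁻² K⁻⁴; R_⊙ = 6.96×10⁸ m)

R_⋆ = 0.940 × 6.96×10⁸ = 6.54×10⁸ m.
L = 4πR_⋆²σT_⋆⁴ = 4π(6.54×10⁸)² × 5.67×10⁻⁸ × (4930)⁴ = 1.80×10²⁶ W.
S = L/(4πd²) = 4.10 W m⁻².
From T_eq⁴ = S(1−A)/(4σ): 1−A = 4σT_eq⁴/S.
1−A = 4 × 5.67×10⁻⁸ × (48.6)⁴ / 4.10 = 0.309.

A ≈ 0.69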